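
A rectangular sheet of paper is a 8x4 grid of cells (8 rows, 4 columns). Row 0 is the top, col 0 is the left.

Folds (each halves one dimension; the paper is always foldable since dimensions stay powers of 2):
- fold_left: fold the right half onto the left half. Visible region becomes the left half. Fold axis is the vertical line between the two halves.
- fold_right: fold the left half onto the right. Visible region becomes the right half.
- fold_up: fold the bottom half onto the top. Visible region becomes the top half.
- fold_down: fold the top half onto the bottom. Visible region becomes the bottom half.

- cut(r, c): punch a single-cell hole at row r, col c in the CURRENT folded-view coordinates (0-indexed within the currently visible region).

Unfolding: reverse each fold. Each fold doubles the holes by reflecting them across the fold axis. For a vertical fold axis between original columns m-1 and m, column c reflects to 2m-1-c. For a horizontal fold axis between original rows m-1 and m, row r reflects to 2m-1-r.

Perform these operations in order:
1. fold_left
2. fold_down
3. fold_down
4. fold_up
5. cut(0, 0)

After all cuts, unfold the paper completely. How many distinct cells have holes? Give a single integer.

Op 1 fold_left: fold axis v@2; visible region now rows[0,8) x cols[0,2) = 8x2
Op 2 fold_down: fold axis h@4; visible region now rows[4,8) x cols[0,2) = 4x2
Op 3 fold_down: fold axis h@6; visible region now rows[6,8) x cols[0,2) = 2x2
Op 4 fold_up: fold axis h@7; visible region now rows[6,7) x cols[0,2) = 1x2
Op 5 cut(0, 0): punch at orig (6,0); cuts so far [(6, 0)]; region rows[6,7) x cols[0,2) = 1x2
Unfold 1 (reflect across h@7): 2 holes -> [(6, 0), (7, 0)]
Unfold 2 (reflect across h@6): 4 holes -> [(4, 0), (5, 0), (6, 0), (7, 0)]
Unfold 3 (reflect across h@4): 8 holes -> [(0, 0), (1, 0), (2, 0), (3, 0), (4, 0), (5, 0), (6, 0), (7, 0)]
Unfold 4 (reflect across v@2): 16 holes -> [(0, 0), (0, 3), (1, 0), (1, 3), (2, 0), (2, 3), (3, 0), (3, 3), (4, 0), (4, 3), (5, 0), (5, 3), (6, 0), (6, 3), (7, 0), (7, 3)]

Answer: 16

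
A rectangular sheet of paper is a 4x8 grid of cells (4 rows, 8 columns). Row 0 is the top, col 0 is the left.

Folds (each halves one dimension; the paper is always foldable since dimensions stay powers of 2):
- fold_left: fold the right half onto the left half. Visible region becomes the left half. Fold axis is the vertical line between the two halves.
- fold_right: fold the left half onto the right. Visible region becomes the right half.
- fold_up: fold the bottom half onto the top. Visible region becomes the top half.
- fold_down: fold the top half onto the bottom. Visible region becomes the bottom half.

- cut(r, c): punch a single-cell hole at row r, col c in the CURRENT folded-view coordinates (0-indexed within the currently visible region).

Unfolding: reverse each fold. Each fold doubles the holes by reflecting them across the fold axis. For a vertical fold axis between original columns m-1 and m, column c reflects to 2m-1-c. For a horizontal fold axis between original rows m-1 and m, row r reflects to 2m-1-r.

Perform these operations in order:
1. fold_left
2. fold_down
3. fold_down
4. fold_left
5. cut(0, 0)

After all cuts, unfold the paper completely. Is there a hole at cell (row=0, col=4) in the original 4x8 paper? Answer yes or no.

Answer: yes

Derivation:
Op 1 fold_left: fold axis v@4; visible region now rows[0,4) x cols[0,4) = 4x4
Op 2 fold_down: fold axis h@2; visible region now rows[2,4) x cols[0,4) = 2x4
Op 3 fold_down: fold axis h@3; visible region now rows[3,4) x cols[0,4) = 1x4
Op 4 fold_left: fold axis v@2; visible region now rows[3,4) x cols[0,2) = 1x2
Op 5 cut(0, 0): punch at orig (3,0); cuts so far [(3, 0)]; region rows[3,4) x cols[0,2) = 1x2
Unfold 1 (reflect across v@2): 2 holes -> [(3, 0), (3, 3)]
Unfold 2 (reflect across h@3): 4 holes -> [(2, 0), (2, 3), (3, 0), (3, 3)]
Unfold 3 (reflect across h@2): 8 holes -> [(0, 0), (0, 3), (1, 0), (1, 3), (2, 0), (2, 3), (3, 0), (3, 3)]
Unfold 4 (reflect across v@4): 16 holes -> [(0, 0), (0, 3), (0, 4), (0, 7), (1, 0), (1, 3), (1, 4), (1, 7), (2, 0), (2, 3), (2, 4), (2, 7), (3, 0), (3, 3), (3, 4), (3, 7)]
Holes: [(0, 0), (0, 3), (0, 4), (0, 7), (1, 0), (1, 3), (1, 4), (1, 7), (2, 0), (2, 3), (2, 4), (2, 7), (3, 0), (3, 3), (3, 4), (3, 7)]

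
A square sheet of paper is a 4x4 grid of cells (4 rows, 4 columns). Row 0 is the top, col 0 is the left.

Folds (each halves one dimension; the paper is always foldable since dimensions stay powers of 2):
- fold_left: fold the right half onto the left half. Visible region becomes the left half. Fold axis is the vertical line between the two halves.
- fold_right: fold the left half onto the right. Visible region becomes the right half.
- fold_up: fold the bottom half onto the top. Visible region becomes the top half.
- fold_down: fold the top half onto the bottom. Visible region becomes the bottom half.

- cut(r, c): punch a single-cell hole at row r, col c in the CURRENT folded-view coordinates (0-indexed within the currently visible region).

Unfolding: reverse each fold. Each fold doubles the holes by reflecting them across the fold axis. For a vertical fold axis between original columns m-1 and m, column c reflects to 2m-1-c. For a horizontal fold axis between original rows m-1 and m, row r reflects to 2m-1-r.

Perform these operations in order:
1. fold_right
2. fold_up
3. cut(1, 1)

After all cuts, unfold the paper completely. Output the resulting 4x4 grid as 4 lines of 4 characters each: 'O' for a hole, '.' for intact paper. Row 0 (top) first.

Op 1 fold_right: fold axis v@2; visible region now rows[0,4) x cols[2,4) = 4x2
Op 2 fold_up: fold axis h@2; visible region now rows[0,2) x cols[2,4) = 2x2
Op 3 cut(1, 1): punch at orig (1,3); cuts so far [(1, 3)]; region rows[0,2) x cols[2,4) = 2x2
Unfold 1 (reflect across h@2): 2 holes -> [(1, 3), (2, 3)]
Unfold 2 (reflect across v@2): 4 holes -> [(1, 0), (1, 3), (2, 0), (2, 3)]

Answer: ....
O..O
O..O
....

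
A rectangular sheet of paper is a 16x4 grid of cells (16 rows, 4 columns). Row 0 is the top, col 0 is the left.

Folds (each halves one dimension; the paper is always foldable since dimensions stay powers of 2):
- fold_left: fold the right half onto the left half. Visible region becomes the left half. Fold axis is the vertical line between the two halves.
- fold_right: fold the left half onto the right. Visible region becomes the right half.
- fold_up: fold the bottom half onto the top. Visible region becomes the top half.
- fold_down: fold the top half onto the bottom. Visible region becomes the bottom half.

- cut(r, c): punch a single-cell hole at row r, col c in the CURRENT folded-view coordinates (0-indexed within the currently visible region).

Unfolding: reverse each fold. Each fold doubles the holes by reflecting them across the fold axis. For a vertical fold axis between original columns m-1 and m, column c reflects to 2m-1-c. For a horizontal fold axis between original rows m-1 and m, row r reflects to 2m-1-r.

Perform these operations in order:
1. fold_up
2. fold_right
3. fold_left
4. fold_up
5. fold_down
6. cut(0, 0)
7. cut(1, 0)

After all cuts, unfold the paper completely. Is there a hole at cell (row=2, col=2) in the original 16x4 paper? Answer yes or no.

Op 1 fold_up: fold axis h@8; visible region now rows[0,8) x cols[0,4) = 8x4
Op 2 fold_right: fold axis v@2; visible region now rows[0,8) x cols[2,4) = 8x2
Op 3 fold_left: fold axis v@3; visible region now rows[0,8) x cols[2,3) = 8x1
Op 4 fold_up: fold axis h@4; visible region now rows[0,4) x cols[2,3) = 4x1
Op 5 fold_down: fold axis h@2; visible region now rows[2,4) x cols[2,3) = 2x1
Op 6 cut(0, 0): punch at orig (2,2); cuts so far [(2, 2)]; region rows[2,4) x cols[2,3) = 2x1
Op 7 cut(1, 0): punch at orig (3,2); cuts so far [(2, 2), (3, 2)]; region rows[2,4) x cols[2,3) = 2x1
Unfold 1 (reflect across h@2): 4 holes -> [(0, 2), (1, 2), (2, 2), (3, 2)]
Unfold 2 (reflect across h@4): 8 holes -> [(0, 2), (1, 2), (2, 2), (3, 2), (4, 2), (5, 2), (6, 2), (7, 2)]
Unfold 3 (reflect across v@3): 16 holes -> [(0, 2), (0, 3), (1, 2), (1, 3), (2, 2), (2, 3), (3, 2), (3, 3), (4, 2), (4, 3), (5, 2), (5, 3), (6, 2), (6, 3), (7, 2), (7, 3)]
Unfold 4 (reflect across v@2): 32 holes -> [(0, 0), (0, 1), (0, 2), (0, 3), (1, 0), (1, 1), (1, 2), (1, 3), (2, 0), (2, 1), (2, 2), (2, 3), (3, 0), (3, 1), (3, 2), (3, 3), (4, 0), (4, 1), (4, 2), (4, 3), (5, 0), (5, 1), (5, 2), (5, 3), (6, 0), (6, 1), (6, 2), (6, 3), (7, 0), (7, 1), (7, 2), (7, 3)]
Unfold 5 (reflect across h@8): 64 holes -> [(0, 0), (0, 1), (0, 2), (0, 3), (1, 0), (1, 1), (1, 2), (1, 3), (2, 0), (2, 1), (2, 2), (2, 3), (3, 0), (3, 1), (3, 2), (3, 3), (4, 0), (4, 1), (4, 2), (4, 3), (5, 0), (5, 1), (5, 2), (5, 3), (6, 0), (6, 1), (6, 2), (6, 3), (7, 0), (7, 1), (7, 2), (7, 3), (8, 0), (8, 1), (8, 2), (8, 3), (9, 0), (9, 1), (9, 2), (9, 3), (10, 0), (10, 1), (10, 2), (10, 3), (11, 0), (11, 1), (11, 2), (11, 3), (12, 0), (12, 1), (12, 2), (12, 3), (13, 0), (13, 1), (13, 2), (13, 3), (14, 0), (14, 1), (14, 2), (14, 3), (15, 0), (15, 1), (15, 2), (15, 3)]
Holes: [(0, 0), (0, 1), (0, 2), (0, 3), (1, 0), (1, 1), (1, 2), (1, 3), (2, 0), (2, 1), (2, 2), (2, 3), (3, 0), (3, 1), (3, 2), (3, 3), (4, 0), (4, 1), (4, 2), (4, 3), (5, 0), (5, 1), (5, 2), (5, 3), (6, 0), (6, 1), (6, 2), (6, 3), (7, 0), (7, 1), (7, 2), (7, 3), (8, 0), (8, 1), (8, 2), (8, 3), (9, 0), (9, 1), (9, 2), (9, 3), (10, 0), (10, 1), (10, 2), (10, 3), (11, 0), (11, 1), (11, 2), (11, 3), (12, 0), (12, 1), (12, 2), (12, 3), (13, 0), (13, 1), (13, 2), (13, 3), (14, 0), (14, 1), (14, 2), (14, 3), (15, 0), (15, 1), (15, 2), (15, 3)]

Answer: yes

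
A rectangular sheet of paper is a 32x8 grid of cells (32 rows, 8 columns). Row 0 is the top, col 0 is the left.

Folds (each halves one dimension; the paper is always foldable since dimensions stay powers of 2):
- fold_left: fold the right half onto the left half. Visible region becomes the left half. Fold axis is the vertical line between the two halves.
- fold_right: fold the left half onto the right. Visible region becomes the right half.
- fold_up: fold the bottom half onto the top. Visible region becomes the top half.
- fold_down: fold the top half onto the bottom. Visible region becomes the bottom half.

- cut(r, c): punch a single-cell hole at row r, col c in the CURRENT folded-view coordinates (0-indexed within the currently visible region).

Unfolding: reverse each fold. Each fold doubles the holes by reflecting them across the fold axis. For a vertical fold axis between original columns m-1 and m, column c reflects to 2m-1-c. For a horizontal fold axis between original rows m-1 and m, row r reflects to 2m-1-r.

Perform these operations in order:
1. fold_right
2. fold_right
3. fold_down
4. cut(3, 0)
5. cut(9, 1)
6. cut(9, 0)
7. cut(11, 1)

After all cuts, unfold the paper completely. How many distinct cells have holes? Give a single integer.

Answer: 32

Derivation:
Op 1 fold_right: fold axis v@4; visible region now rows[0,32) x cols[4,8) = 32x4
Op 2 fold_right: fold axis v@6; visible region now rows[0,32) x cols[6,8) = 32x2
Op 3 fold_down: fold axis h@16; visible region now rows[16,32) x cols[6,8) = 16x2
Op 4 cut(3, 0): punch at orig (19,6); cuts so far [(19, 6)]; region rows[16,32) x cols[6,8) = 16x2
Op 5 cut(9, 1): punch at orig (25,7); cuts so far [(19, 6), (25, 7)]; region rows[16,32) x cols[6,8) = 16x2
Op 6 cut(9, 0): punch at orig (25,6); cuts so far [(19, 6), (25, 6), (25, 7)]; region rows[16,32) x cols[6,8) = 16x2
Op 7 cut(11, 1): punch at orig (27,7); cuts so far [(19, 6), (25, 6), (25, 7), (27, 7)]; region rows[16,32) x cols[6,8) = 16x2
Unfold 1 (reflect across h@16): 8 holes -> [(4, 7), (6, 6), (6, 7), (12, 6), (19, 6), (25, 6), (25, 7), (27, 7)]
Unfold 2 (reflect across v@6): 16 holes -> [(4, 4), (4, 7), (6, 4), (6, 5), (6, 6), (6, 7), (12, 5), (12, 6), (19, 5), (19, 6), (25, 4), (25, 5), (25, 6), (25, 7), (27, 4), (27, 7)]
Unfold 3 (reflect across v@4): 32 holes -> [(4, 0), (4, 3), (4, 4), (4, 7), (6, 0), (6, 1), (6, 2), (6, 3), (6, 4), (6, 5), (6, 6), (6, 7), (12, 1), (12, 2), (12, 5), (12, 6), (19, 1), (19, 2), (19, 5), (19, 6), (25, 0), (25, 1), (25, 2), (25, 3), (25, 4), (25, 5), (25, 6), (25, 7), (27, 0), (27, 3), (27, 4), (27, 7)]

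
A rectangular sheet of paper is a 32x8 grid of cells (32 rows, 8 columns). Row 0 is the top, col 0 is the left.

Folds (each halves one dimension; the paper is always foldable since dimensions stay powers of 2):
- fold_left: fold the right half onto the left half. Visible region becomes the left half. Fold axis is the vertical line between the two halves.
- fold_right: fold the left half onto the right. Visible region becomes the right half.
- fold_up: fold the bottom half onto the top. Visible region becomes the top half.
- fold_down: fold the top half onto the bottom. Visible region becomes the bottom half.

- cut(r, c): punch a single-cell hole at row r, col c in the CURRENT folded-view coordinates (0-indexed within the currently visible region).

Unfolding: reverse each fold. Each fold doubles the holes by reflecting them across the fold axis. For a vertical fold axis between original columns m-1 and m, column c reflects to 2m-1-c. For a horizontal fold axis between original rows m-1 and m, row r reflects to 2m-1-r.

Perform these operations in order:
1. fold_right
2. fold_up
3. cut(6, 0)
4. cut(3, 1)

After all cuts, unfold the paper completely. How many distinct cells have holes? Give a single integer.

Answer: 8

Derivation:
Op 1 fold_right: fold axis v@4; visible region now rows[0,32) x cols[4,8) = 32x4
Op 2 fold_up: fold axis h@16; visible region now rows[0,16) x cols[4,8) = 16x4
Op 3 cut(6, 0): punch at orig (6,4); cuts so far [(6, 4)]; region rows[0,16) x cols[4,8) = 16x4
Op 4 cut(3, 1): punch at orig (3,5); cuts so far [(3, 5), (6, 4)]; region rows[0,16) x cols[4,8) = 16x4
Unfold 1 (reflect across h@16): 4 holes -> [(3, 5), (6, 4), (25, 4), (28, 5)]
Unfold 2 (reflect across v@4): 8 holes -> [(3, 2), (3, 5), (6, 3), (6, 4), (25, 3), (25, 4), (28, 2), (28, 5)]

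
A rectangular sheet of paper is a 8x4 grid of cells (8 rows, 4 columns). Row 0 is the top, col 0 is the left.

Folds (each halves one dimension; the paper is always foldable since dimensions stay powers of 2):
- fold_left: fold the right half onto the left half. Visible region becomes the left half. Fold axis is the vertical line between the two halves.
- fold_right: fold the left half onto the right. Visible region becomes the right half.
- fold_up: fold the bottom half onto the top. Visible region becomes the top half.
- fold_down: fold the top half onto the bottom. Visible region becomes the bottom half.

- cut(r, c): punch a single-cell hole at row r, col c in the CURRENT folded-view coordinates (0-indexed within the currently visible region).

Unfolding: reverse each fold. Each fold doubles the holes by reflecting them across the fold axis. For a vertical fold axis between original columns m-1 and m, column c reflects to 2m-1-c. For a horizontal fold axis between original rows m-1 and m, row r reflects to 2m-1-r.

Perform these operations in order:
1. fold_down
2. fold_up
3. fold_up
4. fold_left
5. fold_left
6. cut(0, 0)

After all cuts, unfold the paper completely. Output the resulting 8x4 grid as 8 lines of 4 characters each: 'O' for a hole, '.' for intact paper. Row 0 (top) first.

Op 1 fold_down: fold axis h@4; visible region now rows[4,8) x cols[0,4) = 4x4
Op 2 fold_up: fold axis h@6; visible region now rows[4,6) x cols[0,4) = 2x4
Op 3 fold_up: fold axis h@5; visible region now rows[4,5) x cols[0,4) = 1x4
Op 4 fold_left: fold axis v@2; visible region now rows[4,5) x cols[0,2) = 1x2
Op 5 fold_left: fold axis v@1; visible region now rows[4,5) x cols[0,1) = 1x1
Op 6 cut(0, 0): punch at orig (4,0); cuts so far [(4, 0)]; region rows[4,5) x cols[0,1) = 1x1
Unfold 1 (reflect across v@1): 2 holes -> [(4, 0), (4, 1)]
Unfold 2 (reflect across v@2): 4 holes -> [(4, 0), (4, 1), (4, 2), (4, 3)]
Unfold 3 (reflect across h@5): 8 holes -> [(4, 0), (4, 1), (4, 2), (4, 3), (5, 0), (5, 1), (5, 2), (5, 3)]
Unfold 4 (reflect across h@6): 16 holes -> [(4, 0), (4, 1), (4, 2), (4, 3), (5, 0), (5, 1), (5, 2), (5, 3), (6, 0), (6, 1), (6, 2), (6, 3), (7, 0), (7, 1), (7, 2), (7, 3)]
Unfold 5 (reflect across h@4): 32 holes -> [(0, 0), (0, 1), (0, 2), (0, 3), (1, 0), (1, 1), (1, 2), (1, 3), (2, 0), (2, 1), (2, 2), (2, 3), (3, 0), (3, 1), (3, 2), (3, 3), (4, 0), (4, 1), (4, 2), (4, 3), (5, 0), (5, 1), (5, 2), (5, 3), (6, 0), (6, 1), (6, 2), (6, 3), (7, 0), (7, 1), (7, 2), (7, 3)]

Answer: OOOO
OOOO
OOOO
OOOO
OOOO
OOOO
OOOO
OOOO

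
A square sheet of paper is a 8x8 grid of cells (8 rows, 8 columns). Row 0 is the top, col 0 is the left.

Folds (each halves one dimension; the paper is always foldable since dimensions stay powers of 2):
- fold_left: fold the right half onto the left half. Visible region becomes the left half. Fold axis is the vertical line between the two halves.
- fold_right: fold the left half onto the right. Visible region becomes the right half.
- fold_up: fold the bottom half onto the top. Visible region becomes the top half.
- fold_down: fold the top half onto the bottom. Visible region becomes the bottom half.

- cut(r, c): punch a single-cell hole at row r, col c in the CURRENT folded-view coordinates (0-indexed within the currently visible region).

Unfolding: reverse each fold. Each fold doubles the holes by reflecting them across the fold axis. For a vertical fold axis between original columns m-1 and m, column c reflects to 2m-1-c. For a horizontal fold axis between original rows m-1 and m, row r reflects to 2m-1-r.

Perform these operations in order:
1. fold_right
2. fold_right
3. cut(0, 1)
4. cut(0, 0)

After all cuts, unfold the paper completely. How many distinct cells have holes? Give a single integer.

Op 1 fold_right: fold axis v@4; visible region now rows[0,8) x cols[4,8) = 8x4
Op 2 fold_right: fold axis v@6; visible region now rows[0,8) x cols[6,8) = 8x2
Op 3 cut(0, 1): punch at orig (0,7); cuts so far [(0, 7)]; region rows[0,8) x cols[6,8) = 8x2
Op 4 cut(0, 0): punch at orig (0,6); cuts so far [(0, 6), (0, 7)]; region rows[0,8) x cols[6,8) = 8x2
Unfold 1 (reflect across v@6): 4 holes -> [(0, 4), (0, 5), (0, 6), (0, 7)]
Unfold 2 (reflect across v@4): 8 holes -> [(0, 0), (0, 1), (0, 2), (0, 3), (0, 4), (0, 5), (0, 6), (0, 7)]

Answer: 8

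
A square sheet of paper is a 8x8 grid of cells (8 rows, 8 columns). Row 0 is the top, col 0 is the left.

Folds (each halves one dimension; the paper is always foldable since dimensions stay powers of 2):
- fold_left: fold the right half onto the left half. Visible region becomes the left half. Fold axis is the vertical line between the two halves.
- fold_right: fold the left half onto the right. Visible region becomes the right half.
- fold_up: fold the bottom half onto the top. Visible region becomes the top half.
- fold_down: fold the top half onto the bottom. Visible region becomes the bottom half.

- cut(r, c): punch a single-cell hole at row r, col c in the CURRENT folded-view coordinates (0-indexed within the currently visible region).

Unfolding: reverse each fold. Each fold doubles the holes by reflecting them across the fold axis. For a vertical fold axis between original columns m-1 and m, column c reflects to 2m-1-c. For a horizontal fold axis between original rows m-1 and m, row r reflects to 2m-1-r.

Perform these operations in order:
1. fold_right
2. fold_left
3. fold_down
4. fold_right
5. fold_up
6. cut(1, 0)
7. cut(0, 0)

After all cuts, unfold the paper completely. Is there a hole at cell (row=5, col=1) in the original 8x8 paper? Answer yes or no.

Answer: yes

Derivation:
Op 1 fold_right: fold axis v@4; visible region now rows[0,8) x cols[4,8) = 8x4
Op 2 fold_left: fold axis v@6; visible region now rows[0,8) x cols[4,6) = 8x2
Op 3 fold_down: fold axis h@4; visible region now rows[4,8) x cols[4,6) = 4x2
Op 4 fold_right: fold axis v@5; visible region now rows[4,8) x cols[5,6) = 4x1
Op 5 fold_up: fold axis h@6; visible region now rows[4,6) x cols[5,6) = 2x1
Op 6 cut(1, 0): punch at orig (5,5); cuts so far [(5, 5)]; region rows[4,6) x cols[5,6) = 2x1
Op 7 cut(0, 0): punch at orig (4,5); cuts so far [(4, 5), (5, 5)]; region rows[4,6) x cols[5,6) = 2x1
Unfold 1 (reflect across h@6): 4 holes -> [(4, 5), (5, 5), (6, 5), (7, 5)]
Unfold 2 (reflect across v@5): 8 holes -> [(4, 4), (4, 5), (5, 4), (5, 5), (6, 4), (6, 5), (7, 4), (7, 5)]
Unfold 3 (reflect across h@4): 16 holes -> [(0, 4), (0, 5), (1, 4), (1, 5), (2, 4), (2, 5), (3, 4), (3, 5), (4, 4), (4, 5), (5, 4), (5, 5), (6, 4), (6, 5), (7, 4), (7, 5)]
Unfold 4 (reflect across v@6): 32 holes -> [(0, 4), (0, 5), (0, 6), (0, 7), (1, 4), (1, 5), (1, 6), (1, 7), (2, 4), (2, 5), (2, 6), (2, 7), (3, 4), (3, 5), (3, 6), (3, 7), (4, 4), (4, 5), (4, 6), (4, 7), (5, 4), (5, 5), (5, 6), (5, 7), (6, 4), (6, 5), (6, 6), (6, 7), (7, 4), (7, 5), (7, 6), (7, 7)]
Unfold 5 (reflect across v@4): 64 holes -> [(0, 0), (0, 1), (0, 2), (0, 3), (0, 4), (0, 5), (0, 6), (0, 7), (1, 0), (1, 1), (1, 2), (1, 3), (1, 4), (1, 5), (1, 6), (1, 7), (2, 0), (2, 1), (2, 2), (2, 3), (2, 4), (2, 5), (2, 6), (2, 7), (3, 0), (3, 1), (3, 2), (3, 3), (3, 4), (3, 5), (3, 6), (3, 7), (4, 0), (4, 1), (4, 2), (4, 3), (4, 4), (4, 5), (4, 6), (4, 7), (5, 0), (5, 1), (5, 2), (5, 3), (5, 4), (5, 5), (5, 6), (5, 7), (6, 0), (6, 1), (6, 2), (6, 3), (6, 4), (6, 5), (6, 6), (6, 7), (7, 0), (7, 1), (7, 2), (7, 3), (7, 4), (7, 5), (7, 6), (7, 7)]
Holes: [(0, 0), (0, 1), (0, 2), (0, 3), (0, 4), (0, 5), (0, 6), (0, 7), (1, 0), (1, 1), (1, 2), (1, 3), (1, 4), (1, 5), (1, 6), (1, 7), (2, 0), (2, 1), (2, 2), (2, 3), (2, 4), (2, 5), (2, 6), (2, 7), (3, 0), (3, 1), (3, 2), (3, 3), (3, 4), (3, 5), (3, 6), (3, 7), (4, 0), (4, 1), (4, 2), (4, 3), (4, 4), (4, 5), (4, 6), (4, 7), (5, 0), (5, 1), (5, 2), (5, 3), (5, 4), (5, 5), (5, 6), (5, 7), (6, 0), (6, 1), (6, 2), (6, 3), (6, 4), (6, 5), (6, 6), (6, 7), (7, 0), (7, 1), (7, 2), (7, 3), (7, 4), (7, 5), (7, 6), (7, 7)]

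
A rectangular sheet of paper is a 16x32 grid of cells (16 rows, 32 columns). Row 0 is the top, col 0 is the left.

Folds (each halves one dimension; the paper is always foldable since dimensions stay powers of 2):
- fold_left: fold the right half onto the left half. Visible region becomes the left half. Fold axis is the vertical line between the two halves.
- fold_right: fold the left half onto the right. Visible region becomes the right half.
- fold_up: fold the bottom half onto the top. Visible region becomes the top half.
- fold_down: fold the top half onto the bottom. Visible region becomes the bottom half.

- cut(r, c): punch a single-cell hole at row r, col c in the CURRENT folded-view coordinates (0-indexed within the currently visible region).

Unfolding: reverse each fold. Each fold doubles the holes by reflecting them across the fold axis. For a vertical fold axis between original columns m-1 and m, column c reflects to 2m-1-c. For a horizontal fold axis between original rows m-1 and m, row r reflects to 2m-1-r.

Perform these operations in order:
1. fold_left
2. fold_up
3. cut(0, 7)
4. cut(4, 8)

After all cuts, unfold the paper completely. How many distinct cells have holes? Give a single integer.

Answer: 8

Derivation:
Op 1 fold_left: fold axis v@16; visible region now rows[0,16) x cols[0,16) = 16x16
Op 2 fold_up: fold axis h@8; visible region now rows[0,8) x cols[0,16) = 8x16
Op 3 cut(0, 7): punch at orig (0,7); cuts so far [(0, 7)]; region rows[0,8) x cols[0,16) = 8x16
Op 4 cut(4, 8): punch at orig (4,8); cuts so far [(0, 7), (4, 8)]; region rows[0,8) x cols[0,16) = 8x16
Unfold 1 (reflect across h@8): 4 holes -> [(0, 7), (4, 8), (11, 8), (15, 7)]
Unfold 2 (reflect across v@16): 8 holes -> [(0, 7), (0, 24), (4, 8), (4, 23), (11, 8), (11, 23), (15, 7), (15, 24)]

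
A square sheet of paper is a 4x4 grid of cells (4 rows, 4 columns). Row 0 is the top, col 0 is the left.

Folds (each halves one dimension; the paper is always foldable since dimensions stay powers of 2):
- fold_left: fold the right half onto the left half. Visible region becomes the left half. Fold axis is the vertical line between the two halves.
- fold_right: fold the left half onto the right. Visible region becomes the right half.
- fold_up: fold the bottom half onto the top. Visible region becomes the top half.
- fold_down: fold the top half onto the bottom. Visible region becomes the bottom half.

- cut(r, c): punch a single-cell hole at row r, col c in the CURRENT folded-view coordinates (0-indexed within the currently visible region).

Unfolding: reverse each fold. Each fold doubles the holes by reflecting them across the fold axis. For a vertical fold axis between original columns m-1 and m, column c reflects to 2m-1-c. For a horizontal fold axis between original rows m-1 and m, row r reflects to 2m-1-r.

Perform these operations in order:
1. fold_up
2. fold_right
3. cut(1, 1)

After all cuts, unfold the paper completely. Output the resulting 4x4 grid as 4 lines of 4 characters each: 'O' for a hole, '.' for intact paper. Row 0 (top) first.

Op 1 fold_up: fold axis h@2; visible region now rows[0,2) x cols[0,4) = 2x4
Op 2 fold_right: fold axis v@2; visible region now rows[0,2) x cols[2,4) = 2x2
Op 3 cut(1, 1): punch at orig (1,3); cuts so far [(1, 3)]; region rows[0,2) x cols[2,4) = 2x2
Unfold 1 (reflect across v@2): 2 holes -> [(1, 0), (1, 3)]
Unfold 2 (reflect across h@2): 4 holes -> [(1, 0), (1, 3), (2, 0), (2, 3)]

Answer: ....
O..O
O..O
....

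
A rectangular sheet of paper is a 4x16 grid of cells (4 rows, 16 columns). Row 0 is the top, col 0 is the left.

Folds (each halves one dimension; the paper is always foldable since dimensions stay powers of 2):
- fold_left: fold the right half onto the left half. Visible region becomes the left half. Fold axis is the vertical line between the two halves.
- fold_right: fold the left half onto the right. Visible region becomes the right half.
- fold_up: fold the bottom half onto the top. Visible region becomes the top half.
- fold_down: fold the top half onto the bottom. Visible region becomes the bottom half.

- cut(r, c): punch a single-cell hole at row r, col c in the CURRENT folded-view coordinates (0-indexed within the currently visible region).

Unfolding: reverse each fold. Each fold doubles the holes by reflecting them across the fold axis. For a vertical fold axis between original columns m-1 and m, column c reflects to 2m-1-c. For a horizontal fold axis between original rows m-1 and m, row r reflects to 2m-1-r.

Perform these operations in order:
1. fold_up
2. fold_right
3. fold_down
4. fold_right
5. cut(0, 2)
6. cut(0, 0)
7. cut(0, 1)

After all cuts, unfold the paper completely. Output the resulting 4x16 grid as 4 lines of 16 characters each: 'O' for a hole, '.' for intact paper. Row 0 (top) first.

Answer: .OOOOOO..OOOOOO.
.OOOOOO..OOOOOO.
.OOOOOO..OOOOOO.
.OOOOOO..OOOOOO.

Derivation:
Op 1 fold_up: fold axis h@2; visible region now rows[0,2) x cols[0,16) = 2x16
Op 2 fold_right: fold axis v@8; visible region now rows[0,2) x cols[8,16) = 2x8
Op 3 fold_down: fold axis h@1; visible region now rows[1,2) x cols[8,16) = 1x8
Op 4 fold_right: fold axis v@12; visible region now rows[1,2) x cols[12,16) = 1x4
Op 5 cut(0, 2): punch at orig (1,14); cuts so far [(1, 14)]; region rows[1,2) x cols[12,16) = 1x4
Op 6 cut(0, 0): punch at orig (1,12); cuts so far [(1, 12), (1, 14)]; region rows[1,2) x cols[12,16) = 1x4
Op 7 cut(0, 1): punch at orig (1,13); cuts so far [(1, 12), (1, 13), (1, 14)]; region rows[1,2) x cols[12,16) = 1x4
Unfold 1 (reflect across v@12): 6 holes -> [(1, 9), (1, 10), (1, 11), (1, 12), (1, 13), (1, 14)]
Unfold 2 (reflect across h@1): 12 holes -> [(0, 9), (0, 10), (0, 11), (0, 12), (0, 13), (0, 14), (1, 9), (1, 10), (1, 11), (1, 12), (1, 13), (1, 14)]
Unfold 3 (reflect across v@8): 24 holes -> [(0, 1), (0, 2), (0, 3), (0, 4), (0, 5), (0, 6), (0, 9), (0, 10), (0, 11), (0, 12), (0, 13), (0, 14), (1, 1), (1, 2), (1, 3), (1, 4), (1, 5), (1, 6), (1, 9), (1, 10), (1, 11), (1, 12), (1, 13), (1, 14)]
Unfold 4 (reflect across h@2): 48 holes -> [(0, 1), (0, 2), (0, 3), (0, 4), (0, 5), (0, 6), (0, 9), (0, 10), (0, 11), (0, 12), (0, 13), (0, 14), (1, 1), (1, 2), (1, 3), (1, 4), (1, 5), (1, 6), (1, 9), (1, 10), (1, 11), (1, 12), (1, 13), (1, 14), (2, 1), (2, 2), (2, 3), (2, 4), (2, 5), (2, 6), (2, 9), (2, 10), (2, 11), (2, 12), (2, 13), (2, 14), (3, 1), (3, 2), (3, 3), (3, 4), (3, 5), (3, 6), (3, 9), (3, 10), (3, 11), (3, 12), (3, 13), (3, 14)]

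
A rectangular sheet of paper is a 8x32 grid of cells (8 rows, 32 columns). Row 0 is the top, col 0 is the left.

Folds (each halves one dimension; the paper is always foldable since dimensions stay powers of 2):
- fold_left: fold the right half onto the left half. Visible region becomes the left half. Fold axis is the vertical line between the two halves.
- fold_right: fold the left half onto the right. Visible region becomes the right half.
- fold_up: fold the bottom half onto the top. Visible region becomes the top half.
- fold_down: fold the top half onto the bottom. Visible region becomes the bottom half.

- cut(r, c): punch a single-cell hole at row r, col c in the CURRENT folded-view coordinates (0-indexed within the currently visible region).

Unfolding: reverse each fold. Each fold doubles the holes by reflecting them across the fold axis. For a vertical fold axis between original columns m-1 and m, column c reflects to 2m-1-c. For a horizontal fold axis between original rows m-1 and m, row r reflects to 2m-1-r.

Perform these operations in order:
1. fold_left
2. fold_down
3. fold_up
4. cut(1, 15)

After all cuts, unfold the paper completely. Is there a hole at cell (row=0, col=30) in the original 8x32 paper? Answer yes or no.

Op 1 fold_left: fold axis v@16; visible region now rows[0,8) x cols[0,16) = 8x16
Op 2 fold_down: fold axis h@4; visible region now rows[4,8) x cols[0,16) = 4x16
Op 3 fold_up: fold axis h@6; visible region now rows[4,6) x cols[0,16) = 2x16
Op 4 cut(1, 15): punch at orig (5,15); cuts so far [(5, 15)]; region rows[4,6) x cols[0,16) = 2x16
Unfold 1 (reflect across h@6): 2 holes -> [(5, 15), (6, 15)]
Unfold 2 (reflect across h@4): 4 holes -> [(1, 15), (2, 15), (5, 15), (6, 15)]
Unfold 3 (reflect across v@16): 8 holes -> [(1, 15), (1, 16), (2, 15), (2, 16), (5, 15), (5, 16), (6, 15), (6, 16)]
Holes: [(1, 15), (1, 16), (2, 15), (2, 16), (5, 15), (5, 16), (6, 15), (6, 16)]

Answer: no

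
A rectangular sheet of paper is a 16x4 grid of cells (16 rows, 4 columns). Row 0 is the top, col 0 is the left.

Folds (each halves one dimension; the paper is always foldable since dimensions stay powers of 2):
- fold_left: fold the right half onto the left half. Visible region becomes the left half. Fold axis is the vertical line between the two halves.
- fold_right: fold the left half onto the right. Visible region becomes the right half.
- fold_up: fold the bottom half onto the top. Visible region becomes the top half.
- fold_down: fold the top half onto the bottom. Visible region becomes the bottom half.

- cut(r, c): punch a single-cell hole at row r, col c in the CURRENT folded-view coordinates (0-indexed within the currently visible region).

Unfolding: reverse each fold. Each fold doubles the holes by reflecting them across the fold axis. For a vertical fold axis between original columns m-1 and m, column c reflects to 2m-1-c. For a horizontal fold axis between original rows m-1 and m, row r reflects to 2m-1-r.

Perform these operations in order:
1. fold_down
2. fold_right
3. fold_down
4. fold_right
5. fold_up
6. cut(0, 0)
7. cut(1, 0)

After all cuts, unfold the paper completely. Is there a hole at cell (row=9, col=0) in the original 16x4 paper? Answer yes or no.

Op 1 fold_down: fold axis h@8; visible region now rows[8,16) x cols[0,4) = 8x4
Op 2 fold_right: fold axis v@2; visible region now rows[8,16) x cols[2,4) = 8x2
Op 3 fold_down: fold axis h@12; visible region now rows[12,16) x cols[2,4) = 4x2
Op 4 fold_right: fold axis v@3; visible region now rows[12,16) x cols[3,4) = 4x1
Op 5 fold_up: fold axis h@14; visible region now rows[12,14) x cols[3,4) = 2x1
Op 6 cut(0, 0): punch at orig (12,3); cuts so far [(12, 3)]; region rows[12,14) x cols[3,4) = 2x1
Op 7 cut(1, 0): punch at orig (13,3); cuts so far [(12, 3), (13, 3)]; region rows[12,14) x cols[3,4) = 2x1
Unfold 1 (reflect across h@14): 4 holes -> [(12, 3), (13, 3), (14, 3), (15, 3)]
Unfold 2 (reflect across v@3): 8 holes -> [(12, 2), (12, 3), (13, 2), (13, 3), (14, 2), (14, 3), (15, 2), (15, 3)]
Unfold 3 (reflect across h@12): 16 holes -> [(8, 2), (8, 3), (9, 2), (9, 3), (10, 2), (10, 3), (11, 2), (11, 3), (12, 2), (12, 3), (13, 2), (13, 3), (14, 2), (14, 3), (15, 2), (15, 3)]
Unfold 4 (reflect across v@2): 32 holes -> [(8, 0), (8, 1), (8, 2), (8, 3), (9, 0), (9, 1), (9, 2), (9, 3), (10, 0), (10, 1), (10, 2), (10, 3), (11, 0), (11, 1), (11, 2), (11, 3), (12, 0), (12, 1), (12, 2), (12, 3), (13, 0), (13, 1), (13, 2), (13, 3), (14, 0), (14, 1), (14, 2), (14, 3), (15, 0), (15, 1), (15, 2), (15, 3)]
Unfold 5 (reflect across h@8): 64 holes -> [(0, 0), (0, 1), (0, 2), (0, 3), (1, 0), (1, 1), (1, 2), (1, 3), (2, 0), (2, 1), (2, 2), (2, 3), (3, 0), (3, 1), (3, 2), (3, 3), (4, 0), (4, 1), (4, 2), (4, 3), (5, 0), (5, 1), (5, 2), (5, 3), (6, 0), (6, 1), (6, 2), (6, 3), (7, 0), (7, 1), (7, 2), (7, 3), (8, 0), (8, 1), (8, 2), (8, 3), (9, 0), (9, 1), (9, 2), (9, 3), (10, 0), (10, 1), (10, 2), (10, 3), (11, 0), (11, 1), (11, 2), (11, 3), (12, 0), (12, 1), (12, 2), (12, 3), (13, 0), (13, 1), (13, 2), (13, 3), (14, 0), (14, 1), (14, 2), (14, 3), (15, 0), (15, 1), (15, 2), (15, 3)]
Holes: [(0, 0), (0, 1), (0, 2), (0, 3), (1, 0), (1, 1), (1, 2), (1, 3), (2, 0), (2, 1), (2, 2), (2, 3), (3, 0), (3, 1), (3, 2), (3, 3), (4, 0), (4, 1), (4, 2), (4, 3), (5, 0), (5, 1), (5, 2), (5, 3), (6, 0), (6, 1), (6, 2), (6, 3), (7, 0), (7, 1), (7, 2), (7, 3), (8, 0), (8, 1), (8, 2), (8, 3), (9, 0), (9, 1), (9, 2), (9, 3), (10, 0), (10, 1), (10, 2), (10, 3), (11, 0), (11, 1), (11, 2), (11, 3), (12, 0), (12, 1), (12, 2), (12, 3), (13, 0), (13, 1), (13, 2), (13, 3), (14, 0), (14, 1), (14, 2), (14, 3), (15, 0), (15, 1), (15, 2), (15, 3)]

Answer: yes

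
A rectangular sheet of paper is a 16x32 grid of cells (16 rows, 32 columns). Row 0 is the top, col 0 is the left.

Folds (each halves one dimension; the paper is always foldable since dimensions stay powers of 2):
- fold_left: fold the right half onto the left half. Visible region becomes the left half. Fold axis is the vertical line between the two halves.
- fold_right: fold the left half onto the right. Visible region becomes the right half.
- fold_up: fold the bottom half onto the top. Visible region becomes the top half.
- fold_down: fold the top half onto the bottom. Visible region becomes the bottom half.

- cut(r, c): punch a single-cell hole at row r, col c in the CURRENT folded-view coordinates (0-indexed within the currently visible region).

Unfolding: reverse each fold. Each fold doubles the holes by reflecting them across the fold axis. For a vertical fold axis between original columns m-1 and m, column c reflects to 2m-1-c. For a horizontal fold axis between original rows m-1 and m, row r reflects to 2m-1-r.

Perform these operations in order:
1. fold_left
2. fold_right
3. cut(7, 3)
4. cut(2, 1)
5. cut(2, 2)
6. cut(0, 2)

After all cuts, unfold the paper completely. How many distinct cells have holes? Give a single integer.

Op 1 fold_left: fold axis v@16; visible region now rows[0,16) x cols[0,16) = 16x16
Op 2 fold_right: fold axis v@8; visible region now rows[0,16) x cols[8,16) = 16x8
Op 3 cut(7, 3): punch at orig (7,11); cuts so far [(7, 11)]; region rows[0,16) x cols[8,16) = 16x8
Op 4 cut(2, 1): punch at orig (2,9); cuts so far [(2, 9), (7, 11)]; region rows[0,16) x cols[8,16) = 16x8
Op 5 cut(2, 2): punch at orig (2,10); cuts so far [(2, 9), (2, 10), (7, 11)]; region rows[0,16) x cols[8,16) = 16x8
Op 6 cut(0, 2): punch at orig (0,10); cuts so far [(0, 10), (2, 9), (2, 10), (7, 11)]; region rows[0,16) x cols[8,16) = 16x8
Unfold 1 (reflect across v@8): 8 holes -> [(0, 5), (0, 10), (2, 5), (2, 6), (2, 9), (2, 10), (7, 4), (7, 11)]
Unfold 2 (reflect across v@16): 16 holes -> [(0, 5), (0, 10), (0, 21), (0, 26), (2, 5), (2, 6), (2, 9), (2, 10), (2, 21), (2, 22), (2, 25), (2, 26), (7, 4), (7, 11), (7, 20), (7, 27)]

Answer: 16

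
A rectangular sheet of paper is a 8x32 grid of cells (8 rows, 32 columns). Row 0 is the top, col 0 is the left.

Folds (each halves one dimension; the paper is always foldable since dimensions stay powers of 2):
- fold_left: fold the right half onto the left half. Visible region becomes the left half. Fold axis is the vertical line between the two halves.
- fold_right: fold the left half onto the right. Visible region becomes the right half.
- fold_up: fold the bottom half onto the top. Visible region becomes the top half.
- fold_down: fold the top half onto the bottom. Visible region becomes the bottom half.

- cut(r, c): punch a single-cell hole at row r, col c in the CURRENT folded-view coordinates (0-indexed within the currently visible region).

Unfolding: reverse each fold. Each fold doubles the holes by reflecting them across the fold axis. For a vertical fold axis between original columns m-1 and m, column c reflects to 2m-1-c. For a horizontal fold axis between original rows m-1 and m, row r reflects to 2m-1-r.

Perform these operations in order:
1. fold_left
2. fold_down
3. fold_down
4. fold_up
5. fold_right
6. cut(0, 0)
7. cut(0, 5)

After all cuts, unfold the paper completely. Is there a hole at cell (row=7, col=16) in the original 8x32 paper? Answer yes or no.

Op 1 fold_left: fold axis v@16; visible region now rows[0,8) x cols[0,16) = 8x16
Op 2 fold_down: fold axis h@4; visible region now rows[4,8) x cols[0,16) = 4x16
Op 3 fold_down: fold axis h@6; visible region now rows[6,8) x cols[0,16) = 2x16
Op 4 fold_up: fold axis h@7; visible region now rows[6,7) x cols[0,16) = 1x16
Op 5 fold_right: fold axis v@8; visible region now rows[6,7) x cols[8,16) = 1x8
Op 6 cut(0, 0): punch at orig (6,8); cuts so far [(6, 8)]; region rows[6,7) x cols[8,16) = 1x8
Op 7 cut(0, 5): punch at orig (6,13); cuts so far [(6, 8), (6, 13)]; region rows[6,7) x cols[8,16) = 1x8
Unfold 1 (reflect across v@8): 4 holes -> [(6, 2), (6, 7), (6, 8), (6, 13)]
Unfold 2 (reflect across h@7): 8 holes -> [(6, 2), (6, 7), (6, 8), (6, 13), (7, 2), (7, 7), (7, 8), (7, 13)]
Unfold 3 (reflect across h@6): 16 holes -> [(4, 2), (4, 7), (4, 8), (4, 13), (5, 2), (5, 7), (5, 8), (5, 13), (6, 2), (6, 7), (6, 8), (6, 13), (7, 2), (7, 7), (7, 8), (7, 13)]
Unfold 4 (reflect across h@4): 32 holes -> [(0, 2), (0, 7), (0, 8), (0, 13), (1, 2), (1, 7), (1, 8), (1, 13), (2, 2), (2, 7), (2, 8), (2, 13), (3, 2), (3, 7), (3, 8), (3, 13), (4, 2), (4, 7), (4, 8), (4, 13), (5, 2), (5, 7), (5, 8), (5, 13), (6, 2), (6, 7), (6, 8), (6, 13), (7, 2), (7, 7), (7, 8), (7, 13)]
Unfold 5 (reflect across v@16): 64 holes -> [(0, 2), (0, 7), (0, 8), (0, 13), (0, 18), (0, 23), (0, 24), (0, 29), (1, 2), (1, 7), (1, 8), (1, 13), (1, 18), (1, 23), (1, 24), (1, 29), (2, 2), (2, 7), (2, 8), (2, 13), (2, 18), (2, 23), (2, 24), (2, 29), (3, 2), (3, 7), (3, 8), (3, 13), (3, 18), (3, 23), (3, 24), (3, 29), (4, 2), (4, 7), (4, 8), (4, 13), (4, 18), (4, 23), (4, 24), (4, 29), (5, 2), (5, 7), (5, 8), (5, 13), (5, 18), (5, 23), (5, 24), (5, 29), (6, 2), (6, 7), (6, 8), (6, 13), (6, 18), (6, 23), (6, 24), (6, 29), (7, 2), (7, 7), (7, 8), (7, 13), (7, 18), (7, 23), (7, 24), (7, 29)]
Holes: [(0, 2), (0, 7), (0, 8), (0, 13), (0, 18), (0, 23), (0, 24), (0, 29), (1, 2), (1, 7), (1, 8), (1, 13), (1, 18), (1, 23), (1, 24), (1, 29), (2, 2), (2, 7), (2, 8), (2, 13), (2, 18), (2, 23), (2, 24), (2, 29), (3, 2), (3, 7), (3, 8), (3, 13), (3, 18), (3, 23), (3, 24), (3, 29), (4, 2), (4, 7), (4, 8), (4, 13), (4, 18), (4, 23), (4, 24), (4, 29), (5, 2), (5, 7), (5, 8), (5, 13), (5, 18), (5, 23), (5, 24), (5, 29), (6, 2), (6, 7), (6, 8), (6, 13), (6, 18), (6, 23), (6, 24), (6, 29), (7, 2), (7, 7), (7, 8), (7, 13), (7, 18), (7, 23), (7, 24), (7, 29)]

Answer: no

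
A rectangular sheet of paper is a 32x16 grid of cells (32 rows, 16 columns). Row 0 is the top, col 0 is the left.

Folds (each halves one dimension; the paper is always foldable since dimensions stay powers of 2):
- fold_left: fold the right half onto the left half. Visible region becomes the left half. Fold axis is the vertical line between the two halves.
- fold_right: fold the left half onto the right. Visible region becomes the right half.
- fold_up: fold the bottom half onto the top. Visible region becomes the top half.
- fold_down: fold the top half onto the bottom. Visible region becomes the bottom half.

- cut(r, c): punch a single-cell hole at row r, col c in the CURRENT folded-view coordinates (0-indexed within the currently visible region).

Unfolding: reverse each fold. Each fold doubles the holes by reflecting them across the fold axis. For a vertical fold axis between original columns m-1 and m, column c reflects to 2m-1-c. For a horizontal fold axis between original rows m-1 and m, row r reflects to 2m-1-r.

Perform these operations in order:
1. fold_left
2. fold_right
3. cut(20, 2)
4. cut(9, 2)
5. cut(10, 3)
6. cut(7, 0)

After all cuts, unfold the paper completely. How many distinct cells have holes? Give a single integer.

Answer: 16

Derivation:
Op 1 fold_left: fold axis v@8; visible region now rows[0,32) x cols[0,8) = 32x8
Op 2 fold_right: fold axis v@4; visible region now rows[0,32) x cols[4,8) = 32x4
Op 3 cut(20, 2): punch at orig (20,6); cuts so far [(20, 6)]; region rows[0,32) x cols[4,8) = 32x4
Op 4 cut(9, 2): punch at orig (9,6); cuts so far [(9, 6), (20, 6)]; region rows[0,32) x cols[4,8) = 32x4
Op 5 cut(10, 3): punch at orig (10,7); cuts so far [(9, 6), (10, 7), (20, 6)]; region rows[0,32) x cols[4,8) = 32x4
Op 6 cut(7, 0): punch at orig (7,4); cuts so far [(7, 4), (9, 6), (10, 7), (20, 6)]; region rows[0,32) x cols[4,8) = 32x4
Unfold 1 (reflect across v@4): 8 holes -> [(7, 3), (7, 4), (9, 1), (9, 6), (10, 0), (10, 7), (20, 1), (20, 6)]
Unfold 2 (reflect across v@8): 16 holes -> [(7, 3), (7, 4), (7, 11), (7, 12), (9, 1), (9, 6), (9, 9), (9, 14), (10, 0), (10, 7), (10, 8), (10, 15), (20, 1), (20, 6), (20, 9), (20, 14)]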